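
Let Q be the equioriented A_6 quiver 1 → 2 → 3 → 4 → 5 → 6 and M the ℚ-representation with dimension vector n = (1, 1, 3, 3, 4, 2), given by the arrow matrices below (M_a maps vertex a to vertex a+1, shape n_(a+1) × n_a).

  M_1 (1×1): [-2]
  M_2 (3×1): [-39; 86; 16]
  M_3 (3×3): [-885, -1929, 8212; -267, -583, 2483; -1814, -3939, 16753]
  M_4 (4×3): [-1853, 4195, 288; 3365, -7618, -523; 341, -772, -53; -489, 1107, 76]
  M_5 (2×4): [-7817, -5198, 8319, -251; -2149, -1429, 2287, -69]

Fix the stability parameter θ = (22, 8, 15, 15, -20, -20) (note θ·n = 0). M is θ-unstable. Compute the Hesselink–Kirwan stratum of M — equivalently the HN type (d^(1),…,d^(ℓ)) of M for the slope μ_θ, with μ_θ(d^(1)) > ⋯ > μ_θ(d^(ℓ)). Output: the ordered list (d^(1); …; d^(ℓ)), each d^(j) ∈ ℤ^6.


Interval decomposition of M: I[1,6], I[3,4], I[3,5], I[5,5], I[5,6].
HN type (ℓ=3): μ^(1)=15; μ^(2)=10/3; μ^(3)=-20

((0, 0, 1, 1, 0, 0); (1, 1, 2, 2, 2, 1); (0, 0, 0, 0, 2, 1))


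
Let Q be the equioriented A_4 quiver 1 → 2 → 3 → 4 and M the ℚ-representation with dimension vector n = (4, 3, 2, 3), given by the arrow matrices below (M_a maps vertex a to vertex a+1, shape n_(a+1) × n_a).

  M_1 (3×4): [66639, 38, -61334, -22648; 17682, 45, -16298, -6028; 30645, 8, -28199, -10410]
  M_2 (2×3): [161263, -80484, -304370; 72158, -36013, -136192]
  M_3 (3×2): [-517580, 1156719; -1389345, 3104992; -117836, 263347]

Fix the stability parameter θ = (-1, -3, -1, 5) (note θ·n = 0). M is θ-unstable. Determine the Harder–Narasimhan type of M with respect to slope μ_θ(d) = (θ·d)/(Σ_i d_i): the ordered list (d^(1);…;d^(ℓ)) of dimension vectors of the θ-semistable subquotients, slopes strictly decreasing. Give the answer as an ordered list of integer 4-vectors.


Barcode: M ≅ I[1,1], I[1,2], I[1,4]^2, I[4,4]. HN layers by μ_θ (3 steps, strictly decreasing):
  μ^(1)=5; μ^(2)=-1; μ^(3)=-2

((0, 0, 0, 3); (1, 0, 2, 0); (3, 3, 0, 0))


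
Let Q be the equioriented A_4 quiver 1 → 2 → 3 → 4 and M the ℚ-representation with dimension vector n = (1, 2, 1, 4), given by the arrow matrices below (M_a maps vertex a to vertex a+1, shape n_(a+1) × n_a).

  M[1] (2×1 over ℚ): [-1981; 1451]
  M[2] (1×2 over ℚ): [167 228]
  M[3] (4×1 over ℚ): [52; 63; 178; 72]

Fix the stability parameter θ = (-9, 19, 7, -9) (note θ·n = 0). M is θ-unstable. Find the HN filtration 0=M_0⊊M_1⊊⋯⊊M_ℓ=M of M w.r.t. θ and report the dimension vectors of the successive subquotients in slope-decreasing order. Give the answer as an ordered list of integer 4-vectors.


Interval decomposition of M: I[1,4], I[2,2], I[4,4]^3.
HN type (ℓ=3): μ^(1)=19; μ^(2)=17/3; μ^(3)=-9

((0, 1, 0, 0); (0, 1, 1, 1); (1, 0, 0, 3))


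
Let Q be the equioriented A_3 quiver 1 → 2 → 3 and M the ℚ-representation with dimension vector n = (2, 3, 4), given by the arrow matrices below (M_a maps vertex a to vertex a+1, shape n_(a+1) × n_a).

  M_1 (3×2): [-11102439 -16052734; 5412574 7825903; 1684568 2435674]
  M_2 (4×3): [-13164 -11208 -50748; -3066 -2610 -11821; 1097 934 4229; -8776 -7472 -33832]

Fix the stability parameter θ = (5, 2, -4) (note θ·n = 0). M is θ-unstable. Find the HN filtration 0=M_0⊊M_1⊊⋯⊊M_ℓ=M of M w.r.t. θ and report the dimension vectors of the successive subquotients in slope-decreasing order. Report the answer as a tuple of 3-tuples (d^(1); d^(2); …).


Interval decomposition of M: I[1,2], I[1,3], I[2,3], I[3,3]^2.
HN type (ℓ=4): μ^(1)=7/2; μ^(2)=1; μ^(3)=-1; μ^(4)=-4

((1, 1, 0); (1, 1, 1); (0, 1, 1); (0, 0, 2))


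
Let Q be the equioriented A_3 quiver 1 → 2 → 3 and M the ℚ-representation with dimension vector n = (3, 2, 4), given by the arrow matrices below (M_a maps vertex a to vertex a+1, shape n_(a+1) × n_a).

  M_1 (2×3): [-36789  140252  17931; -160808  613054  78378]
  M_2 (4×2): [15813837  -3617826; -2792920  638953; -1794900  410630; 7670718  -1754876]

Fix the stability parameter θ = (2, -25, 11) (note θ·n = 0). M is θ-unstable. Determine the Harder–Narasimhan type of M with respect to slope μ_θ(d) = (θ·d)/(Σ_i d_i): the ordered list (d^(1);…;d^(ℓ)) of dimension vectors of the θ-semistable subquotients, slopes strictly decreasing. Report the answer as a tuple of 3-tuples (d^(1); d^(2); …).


Interval decomposition of M: I[1,1], I[1,3]^2, I[3,3]^2.
HN type (ℓ=3): μ^(1)=11; μ^(2)=2; μ^(3)=-23/2

((0, 0, 4); (1, 0, 0); (2, 2, 0))


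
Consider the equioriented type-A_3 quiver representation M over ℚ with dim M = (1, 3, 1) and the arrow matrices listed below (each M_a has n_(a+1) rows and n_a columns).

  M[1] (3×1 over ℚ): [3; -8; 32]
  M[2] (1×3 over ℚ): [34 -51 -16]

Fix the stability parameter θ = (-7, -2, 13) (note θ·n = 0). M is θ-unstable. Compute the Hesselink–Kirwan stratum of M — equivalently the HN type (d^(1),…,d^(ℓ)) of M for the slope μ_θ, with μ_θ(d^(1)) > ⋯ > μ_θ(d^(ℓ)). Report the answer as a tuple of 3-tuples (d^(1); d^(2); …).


Barcode: M ≅ I[1,3], I[2,2]^2. HN layers by μ_θ (3 steps, strictly decreasing):
  μ^(1)=13; μ^(2)=-2; μ^(3)=-7

((0, 0, 1); (0, 3, 0); (1, 0, 0))


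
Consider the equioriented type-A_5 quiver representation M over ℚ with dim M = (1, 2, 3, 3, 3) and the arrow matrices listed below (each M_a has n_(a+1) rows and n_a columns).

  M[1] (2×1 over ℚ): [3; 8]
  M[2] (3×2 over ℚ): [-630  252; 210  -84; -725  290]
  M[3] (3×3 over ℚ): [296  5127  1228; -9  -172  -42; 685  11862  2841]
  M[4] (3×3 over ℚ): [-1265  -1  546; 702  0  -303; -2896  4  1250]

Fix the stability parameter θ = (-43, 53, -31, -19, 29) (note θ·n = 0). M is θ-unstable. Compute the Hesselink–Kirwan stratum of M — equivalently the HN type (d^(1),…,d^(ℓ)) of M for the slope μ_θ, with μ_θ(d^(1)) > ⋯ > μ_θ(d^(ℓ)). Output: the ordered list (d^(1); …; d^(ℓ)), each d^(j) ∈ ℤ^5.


Via rank(M_{q-1}∘⋯∘M_p): M ≅ I[1,5], I[2,2], I[3,4], I[3,5], I[5,5].
μ_θ-semistable layers: μ^(1)=53; μ^(2)=29; μ^(3)=1; μ^(4)=-19; μ^(5)=-31; μ^(6)=-43

((0, 1, 0, 0, 0); (0, 0, 0, 0, 3); (0, 1, 1, 1, 0); (0, 0, 0, 2, 0); (0, 0, 2, 0, 0); (1, 0, 0, 0, 0))


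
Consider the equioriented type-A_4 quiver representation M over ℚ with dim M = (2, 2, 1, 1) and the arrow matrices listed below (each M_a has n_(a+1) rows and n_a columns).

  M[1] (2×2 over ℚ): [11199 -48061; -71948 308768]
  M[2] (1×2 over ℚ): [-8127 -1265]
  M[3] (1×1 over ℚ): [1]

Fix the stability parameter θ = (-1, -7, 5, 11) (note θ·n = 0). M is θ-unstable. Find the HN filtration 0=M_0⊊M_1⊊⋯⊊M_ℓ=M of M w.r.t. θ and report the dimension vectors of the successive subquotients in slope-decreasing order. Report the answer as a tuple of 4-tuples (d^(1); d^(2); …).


Barcode: M ≅ I[1,2], I[1,4]. HN layers by μ_θ (3 steps, strictly decreasing):
  μ^(1)=11; μ^(2)=5; μ^(3)=-4

((0, 0, 0, 1); (0, 0, 1, 0); (2, 2, 0, 0))


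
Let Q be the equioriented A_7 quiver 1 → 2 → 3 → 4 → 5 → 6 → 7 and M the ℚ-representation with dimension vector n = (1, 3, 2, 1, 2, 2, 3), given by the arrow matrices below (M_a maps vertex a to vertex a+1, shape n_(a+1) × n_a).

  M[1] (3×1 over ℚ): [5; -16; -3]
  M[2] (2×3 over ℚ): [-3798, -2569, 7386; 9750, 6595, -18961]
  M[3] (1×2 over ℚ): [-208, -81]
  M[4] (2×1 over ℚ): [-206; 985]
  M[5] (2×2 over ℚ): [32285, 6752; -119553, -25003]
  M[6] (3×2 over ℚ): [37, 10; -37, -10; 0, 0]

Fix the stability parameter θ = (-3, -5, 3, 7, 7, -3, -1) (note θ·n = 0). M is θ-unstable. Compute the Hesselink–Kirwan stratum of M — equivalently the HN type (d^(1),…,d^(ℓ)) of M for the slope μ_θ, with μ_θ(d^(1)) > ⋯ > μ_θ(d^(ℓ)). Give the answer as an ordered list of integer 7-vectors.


Barcode: M ≅ I[1,6], I[2,2], I[2,3], I[5,7], I[7,7]^2. HN layers by μ_θ (6 steps, strictly decreasing):
  μ^(1)=11/3; μ^(2)=3; μ^(3)=1; μ^(4)=-1; μ^(5)=-4; μ^(6)=-5

((0, 0, 0, 1, 1, 1, 0); (0, 0, 2, 0, 0, 0, 0); (0, 0, 0, 0, 1, 1, 1); (0, 0, 0, 0, 0, 0, 2); (1, 1, 0, 0, 0, 0, 0); (0, 2, 0, 0, 0, 0, 0))


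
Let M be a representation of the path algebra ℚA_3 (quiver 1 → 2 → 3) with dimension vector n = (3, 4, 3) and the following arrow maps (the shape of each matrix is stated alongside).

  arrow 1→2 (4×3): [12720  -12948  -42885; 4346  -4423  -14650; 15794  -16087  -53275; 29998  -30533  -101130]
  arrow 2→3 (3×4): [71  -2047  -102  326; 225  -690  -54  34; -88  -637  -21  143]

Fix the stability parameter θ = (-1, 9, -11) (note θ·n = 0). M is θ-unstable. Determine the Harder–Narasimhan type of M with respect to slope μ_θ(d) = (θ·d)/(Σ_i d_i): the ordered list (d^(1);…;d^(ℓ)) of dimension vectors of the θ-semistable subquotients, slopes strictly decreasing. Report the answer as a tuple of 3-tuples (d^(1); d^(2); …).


Barcode: M ≅ I[1,1], I[1,3]^2, I[2,2], I[2,3]. HN layers by μ_θ (2 steps, strictly decreasing):
  μ^(1)=9; μ^(2)=-1

((0, 1, 0); (3, 3, 3))


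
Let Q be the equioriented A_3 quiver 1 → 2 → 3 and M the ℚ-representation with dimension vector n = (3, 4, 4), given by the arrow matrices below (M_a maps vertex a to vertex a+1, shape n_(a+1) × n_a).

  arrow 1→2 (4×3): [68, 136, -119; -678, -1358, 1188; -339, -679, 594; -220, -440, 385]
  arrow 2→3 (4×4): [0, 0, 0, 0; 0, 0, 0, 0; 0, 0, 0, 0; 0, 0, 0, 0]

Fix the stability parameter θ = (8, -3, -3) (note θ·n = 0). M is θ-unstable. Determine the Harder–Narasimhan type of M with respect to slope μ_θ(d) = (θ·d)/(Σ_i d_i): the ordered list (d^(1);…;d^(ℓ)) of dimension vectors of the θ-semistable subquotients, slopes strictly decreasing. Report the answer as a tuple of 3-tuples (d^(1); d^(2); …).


Barcode: M ≅ I[1,1], I[1,2]^2, I[2,2]^2, I[3,3]^4. HN layers by μ_θ (3 steps, strictly decreasing):
  μ^(1)=8; μ^(2)=5/2; μ^(3)=-3

((1, 0, 0); (2, 2, 0); (0, 2, 4))


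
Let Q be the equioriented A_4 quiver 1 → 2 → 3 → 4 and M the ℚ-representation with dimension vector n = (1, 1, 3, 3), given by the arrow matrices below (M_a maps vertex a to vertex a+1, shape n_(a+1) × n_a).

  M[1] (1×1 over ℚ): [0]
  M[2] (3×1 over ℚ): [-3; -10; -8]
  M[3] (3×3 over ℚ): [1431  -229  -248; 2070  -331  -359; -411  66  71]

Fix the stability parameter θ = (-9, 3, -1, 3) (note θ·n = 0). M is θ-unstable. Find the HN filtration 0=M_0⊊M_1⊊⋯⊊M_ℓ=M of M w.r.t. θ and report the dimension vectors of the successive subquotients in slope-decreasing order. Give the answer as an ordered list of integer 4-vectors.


Via rank(M_{q-1}∘⋯∘M_p): M ≅ I[1,1], I[2,4], I[3,3], I[3,4], I[4,4].
μ_θ-semistable layers: μ^(1)=3; μ^(2)=1; μ^(3)=-1; μ^(4)=-9

((0, 0, 0, 3); (0, 1, 1, 0); (0, 0, 2, 0); (1, 0, 0, 0))


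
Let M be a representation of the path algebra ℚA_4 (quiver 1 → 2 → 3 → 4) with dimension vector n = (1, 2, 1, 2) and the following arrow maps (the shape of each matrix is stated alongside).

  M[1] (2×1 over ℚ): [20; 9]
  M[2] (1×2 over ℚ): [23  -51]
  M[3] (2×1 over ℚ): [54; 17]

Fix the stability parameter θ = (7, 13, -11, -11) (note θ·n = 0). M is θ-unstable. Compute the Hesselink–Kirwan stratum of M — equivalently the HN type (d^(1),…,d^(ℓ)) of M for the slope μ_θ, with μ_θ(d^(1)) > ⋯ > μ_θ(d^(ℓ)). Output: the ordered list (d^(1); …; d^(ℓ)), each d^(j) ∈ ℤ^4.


Barcode: M ≅ I[1,4], I[2,2], I[4,4]. HN layers by μ_θ (3 steps, strictly decreasing):
  μ^(1)=13; μ^(2)=-1/2; μ^(3)=-11

((0, 1, 0, 0); (1, 1, 1, 1); (0, 0, 0, 1))


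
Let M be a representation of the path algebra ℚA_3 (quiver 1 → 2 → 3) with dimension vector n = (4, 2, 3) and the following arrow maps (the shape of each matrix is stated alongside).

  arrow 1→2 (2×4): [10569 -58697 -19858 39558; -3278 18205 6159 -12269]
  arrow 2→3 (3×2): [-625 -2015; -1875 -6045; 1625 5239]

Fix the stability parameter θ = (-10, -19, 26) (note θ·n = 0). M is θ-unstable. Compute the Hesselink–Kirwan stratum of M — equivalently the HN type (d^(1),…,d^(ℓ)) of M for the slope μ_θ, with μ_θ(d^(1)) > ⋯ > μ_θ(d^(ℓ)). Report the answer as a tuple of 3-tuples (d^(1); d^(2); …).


Barcode: M ≅ I[1,1]^2, I[1,2], I[1,3], I[3,3]^2. HN layers by μ_θ (3 steps, strictly decreasing):
  μ^(1)=26; μ^(2)=-10; μ^(3)=-29/2

((0, 0, 3); (2, 0, 0); (2, 2, 0))


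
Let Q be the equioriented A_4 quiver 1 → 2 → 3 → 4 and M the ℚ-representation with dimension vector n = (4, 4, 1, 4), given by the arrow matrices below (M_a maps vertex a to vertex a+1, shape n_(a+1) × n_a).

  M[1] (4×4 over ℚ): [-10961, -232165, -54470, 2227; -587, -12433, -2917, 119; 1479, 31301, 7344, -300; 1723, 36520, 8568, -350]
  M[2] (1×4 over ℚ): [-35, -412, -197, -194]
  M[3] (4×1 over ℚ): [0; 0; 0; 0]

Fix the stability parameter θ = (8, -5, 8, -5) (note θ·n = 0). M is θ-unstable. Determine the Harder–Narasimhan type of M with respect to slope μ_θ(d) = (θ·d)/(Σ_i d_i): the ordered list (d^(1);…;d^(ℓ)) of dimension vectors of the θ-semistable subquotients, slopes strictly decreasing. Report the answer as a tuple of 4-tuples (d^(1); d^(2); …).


Interval decomposition of M: I[1,2]^3, I[1,3], I[4,4]^4.
HN type (ℓ=3): μ^(1)=8; μ^(2)=3/2; μ^(3)=-5

((0, 0, 1, 0); (4, 4, 0, 0); (0, 0, 0, 4))


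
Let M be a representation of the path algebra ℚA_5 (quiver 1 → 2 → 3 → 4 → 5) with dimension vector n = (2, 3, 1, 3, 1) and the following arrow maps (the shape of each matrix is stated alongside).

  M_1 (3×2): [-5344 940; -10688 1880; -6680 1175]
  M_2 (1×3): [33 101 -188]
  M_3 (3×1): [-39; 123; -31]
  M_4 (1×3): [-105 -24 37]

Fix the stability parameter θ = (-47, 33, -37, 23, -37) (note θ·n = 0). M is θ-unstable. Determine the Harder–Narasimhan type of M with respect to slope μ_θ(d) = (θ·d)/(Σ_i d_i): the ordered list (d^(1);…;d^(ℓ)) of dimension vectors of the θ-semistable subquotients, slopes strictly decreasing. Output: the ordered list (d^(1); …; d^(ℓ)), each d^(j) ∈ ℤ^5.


Via rank(M_{q-1}∘⋯∘M_p): M ≅ I[1,1], I[1,2], I[2,2], I[2,5], I[4,4]^2.
μ_θ-semistable layers: μ^(1)=33; μ^(2)=23; μ^(3)=-9/2; μ^(4)=-47

((0, 2, 0, 0, 0); (0, 0, 0, 2, 0); (0, 1, 1, 1, 1); (2, 0, 0, 0, 0))


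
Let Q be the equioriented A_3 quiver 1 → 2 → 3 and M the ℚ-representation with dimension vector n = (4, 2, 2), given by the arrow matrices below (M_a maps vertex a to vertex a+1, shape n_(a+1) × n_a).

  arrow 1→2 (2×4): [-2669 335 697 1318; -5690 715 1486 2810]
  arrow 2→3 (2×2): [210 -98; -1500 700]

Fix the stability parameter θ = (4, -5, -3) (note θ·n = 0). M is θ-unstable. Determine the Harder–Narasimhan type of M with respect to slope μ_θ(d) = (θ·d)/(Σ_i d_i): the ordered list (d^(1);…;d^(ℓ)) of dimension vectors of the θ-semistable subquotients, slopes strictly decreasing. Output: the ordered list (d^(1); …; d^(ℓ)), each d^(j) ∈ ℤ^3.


Interval decomposition of M: I[1,1]^2, I[1,2], I[1,3], I[3,3].
HN type (ℓ=4): μ^(1)=4; μ^(2)=-1/2; μ^(3)=-4/3; μ^(4)=-3

((2, 0, 0); (1, 1, 0); (1, 1, 1); (0, 0, 1))


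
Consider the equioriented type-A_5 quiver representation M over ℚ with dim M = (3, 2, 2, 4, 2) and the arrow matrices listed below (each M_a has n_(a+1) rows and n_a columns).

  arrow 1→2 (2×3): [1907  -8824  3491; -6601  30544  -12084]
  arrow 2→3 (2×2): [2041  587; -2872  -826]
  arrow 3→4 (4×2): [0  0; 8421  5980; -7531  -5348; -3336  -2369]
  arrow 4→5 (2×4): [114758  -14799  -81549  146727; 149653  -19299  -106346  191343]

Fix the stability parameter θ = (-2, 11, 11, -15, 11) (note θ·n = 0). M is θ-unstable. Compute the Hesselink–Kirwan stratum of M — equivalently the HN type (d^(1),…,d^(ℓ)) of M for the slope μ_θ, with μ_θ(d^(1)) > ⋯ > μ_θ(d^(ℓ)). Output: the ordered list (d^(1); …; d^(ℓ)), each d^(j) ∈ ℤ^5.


Barcode: M ≅ I[1,1], I[1,5]^2, I[4,4]^2. HN layers by μ_θ (4 steps, strictly decreasing):
  μ^(1)=11; μ^(2)=7/3; μ^(3)=-2; μ^(4)=-15

((0, 0, 0, 0, 2); (0, 2, 2, 2, 0); (3, 0, 0, 0, 0); (0, 0, 0, 2, 0))


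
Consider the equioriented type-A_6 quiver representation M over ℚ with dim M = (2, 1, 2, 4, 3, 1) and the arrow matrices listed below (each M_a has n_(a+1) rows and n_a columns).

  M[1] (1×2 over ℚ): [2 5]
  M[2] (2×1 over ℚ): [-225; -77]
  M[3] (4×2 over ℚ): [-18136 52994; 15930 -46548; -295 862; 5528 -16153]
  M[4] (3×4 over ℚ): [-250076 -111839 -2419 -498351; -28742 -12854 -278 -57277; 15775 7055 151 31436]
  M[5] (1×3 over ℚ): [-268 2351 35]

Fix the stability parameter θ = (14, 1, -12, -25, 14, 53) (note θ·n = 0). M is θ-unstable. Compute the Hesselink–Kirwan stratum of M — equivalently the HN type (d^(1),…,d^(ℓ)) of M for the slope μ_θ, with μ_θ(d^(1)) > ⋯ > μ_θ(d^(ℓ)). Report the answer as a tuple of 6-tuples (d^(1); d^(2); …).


Interval decomposition of M: I[1,1], I[1,5], I[3,6], I[4,4], I[4,5].
HN type (ℓ=5): μ^(1)=53; μ^(2)=14; μ^(3)=-11/2; μ^(4)=-37/2; μ^(5)=-25

((0, 0, 0, 0, 0, 1); (1, 0, 0, 0, 3, 0); (1, 1, 1, 1, 0, 0); (0, 0, 1, 1, 0, 0); (0, 0, 0, 2, 0, 0))


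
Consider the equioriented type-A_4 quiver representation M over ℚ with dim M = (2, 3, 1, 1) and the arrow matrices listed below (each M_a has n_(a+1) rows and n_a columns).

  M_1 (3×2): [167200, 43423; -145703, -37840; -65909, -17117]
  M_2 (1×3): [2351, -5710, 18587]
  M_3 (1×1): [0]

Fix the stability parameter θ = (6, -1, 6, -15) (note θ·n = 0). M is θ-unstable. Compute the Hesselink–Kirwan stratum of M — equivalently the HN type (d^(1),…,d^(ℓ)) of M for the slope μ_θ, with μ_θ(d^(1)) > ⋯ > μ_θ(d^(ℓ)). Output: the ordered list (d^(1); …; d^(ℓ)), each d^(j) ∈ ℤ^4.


Barcode: M ≅ I[1,2], I[1,3], I[2,2], I[4,4]. HN layers by μ_θ (4 steps, strictly decreasing):
  μ^(1)=6; μ^(2)=5/2; μ^(3)=-1; μ^(4)=-15

((0, 0, 1, 0); (2, 2, 0, 0); (0, 1, 0, 0); (0, 0, 0, 1))


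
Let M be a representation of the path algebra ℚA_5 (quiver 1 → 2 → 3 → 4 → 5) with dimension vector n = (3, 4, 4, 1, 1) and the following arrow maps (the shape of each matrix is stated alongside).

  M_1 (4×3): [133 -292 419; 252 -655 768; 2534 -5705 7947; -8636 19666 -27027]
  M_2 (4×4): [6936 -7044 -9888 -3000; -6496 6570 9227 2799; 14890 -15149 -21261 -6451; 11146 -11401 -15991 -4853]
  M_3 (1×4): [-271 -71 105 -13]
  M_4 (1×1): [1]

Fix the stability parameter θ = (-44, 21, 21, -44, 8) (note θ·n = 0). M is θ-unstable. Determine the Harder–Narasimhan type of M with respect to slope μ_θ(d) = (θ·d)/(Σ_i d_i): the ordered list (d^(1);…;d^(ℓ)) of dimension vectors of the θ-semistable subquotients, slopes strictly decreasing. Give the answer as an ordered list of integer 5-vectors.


Barcode: M ≅ I[1,2]^2, I[1,5], I[2,3], I[3,3]^2. HN layers by μ_θ (4 steps, strictly decreasing):
  μ^(1)=21; μ^(2)=8; μ^(3)=-2/3; μ^(4)=-44

((0, 3, 3, 0, 0); (0, 0, 0, 0, 1); (0, 1, 1, 1, 0); (3, 0, 0, 0, 0))


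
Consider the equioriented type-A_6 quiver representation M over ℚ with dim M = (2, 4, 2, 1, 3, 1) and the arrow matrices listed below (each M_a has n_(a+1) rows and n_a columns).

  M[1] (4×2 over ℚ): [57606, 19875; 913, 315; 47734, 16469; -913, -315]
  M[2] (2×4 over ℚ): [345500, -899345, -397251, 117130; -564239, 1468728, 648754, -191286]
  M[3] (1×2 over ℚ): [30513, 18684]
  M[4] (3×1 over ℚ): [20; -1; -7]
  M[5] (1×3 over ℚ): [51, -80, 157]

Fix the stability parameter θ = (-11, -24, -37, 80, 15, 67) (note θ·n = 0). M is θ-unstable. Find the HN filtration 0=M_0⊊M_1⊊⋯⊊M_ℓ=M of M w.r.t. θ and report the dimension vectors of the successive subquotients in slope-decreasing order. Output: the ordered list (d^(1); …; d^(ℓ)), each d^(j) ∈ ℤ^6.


Via rank(M_{q-1}∘⋯∘M_p): M ≅ I[1,3], I[1,6], I[2,2]^2, I[5,5]^2.
μ_θ-semistable layers: μ^(1)=67; μ^(2)=95/2; μ^(3)=15; μ^(4)=-24

((0, 0, 0, 0, 0, 1); (0, 0, 0, 1, 1, 0); (0, 0, 0, 0, 2, 0); (2, 4, 2, 0, 0, 0))


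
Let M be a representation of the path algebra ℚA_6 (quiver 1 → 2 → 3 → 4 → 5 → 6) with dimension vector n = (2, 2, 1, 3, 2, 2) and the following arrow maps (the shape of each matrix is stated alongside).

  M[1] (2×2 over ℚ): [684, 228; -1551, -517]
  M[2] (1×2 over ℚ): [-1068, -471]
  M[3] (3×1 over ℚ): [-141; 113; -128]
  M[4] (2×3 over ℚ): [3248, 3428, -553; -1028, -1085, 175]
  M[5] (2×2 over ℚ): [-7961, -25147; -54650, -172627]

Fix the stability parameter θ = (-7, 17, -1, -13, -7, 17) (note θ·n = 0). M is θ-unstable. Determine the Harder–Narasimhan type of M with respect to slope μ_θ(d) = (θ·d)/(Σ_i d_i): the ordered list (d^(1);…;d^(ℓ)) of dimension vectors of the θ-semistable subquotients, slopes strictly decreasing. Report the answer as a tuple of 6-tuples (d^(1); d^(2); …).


Barcode: M ≅ I[1,1], I[1,6], I[2,2], I[4,4], I[4,6]. HN layers by μ_θ (4 steps, strictly decreasing):
  μ^(1)=17; μ^(2)=-1; μ^(3)=-7; μ^(4)=-13

((0, 1, 0, 0, 0, 2); (0, 1, 1, 1, 1, 0); (2, 0, 0, 0, 1, 0); (0, 0, 0, 2, 0, 0))


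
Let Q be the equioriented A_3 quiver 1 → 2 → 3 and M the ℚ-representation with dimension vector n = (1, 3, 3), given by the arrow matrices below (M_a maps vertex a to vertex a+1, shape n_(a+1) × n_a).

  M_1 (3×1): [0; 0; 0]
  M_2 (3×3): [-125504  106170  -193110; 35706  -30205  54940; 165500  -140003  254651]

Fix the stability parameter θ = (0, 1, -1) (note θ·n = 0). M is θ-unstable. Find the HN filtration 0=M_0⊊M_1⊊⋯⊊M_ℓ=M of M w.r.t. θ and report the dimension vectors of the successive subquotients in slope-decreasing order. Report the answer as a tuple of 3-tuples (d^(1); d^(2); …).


Barcode: M ≅ I[1,1], I[2,2], I[2,3]^2, I[3,3]. HN layers by μ_θ (3 steps, strictly decreasing):
  μ^(1)=1; μ^(2)=0; μ^(3)=-1

((0, 1, 0); (1, 2, 2); (0, 0, 1))


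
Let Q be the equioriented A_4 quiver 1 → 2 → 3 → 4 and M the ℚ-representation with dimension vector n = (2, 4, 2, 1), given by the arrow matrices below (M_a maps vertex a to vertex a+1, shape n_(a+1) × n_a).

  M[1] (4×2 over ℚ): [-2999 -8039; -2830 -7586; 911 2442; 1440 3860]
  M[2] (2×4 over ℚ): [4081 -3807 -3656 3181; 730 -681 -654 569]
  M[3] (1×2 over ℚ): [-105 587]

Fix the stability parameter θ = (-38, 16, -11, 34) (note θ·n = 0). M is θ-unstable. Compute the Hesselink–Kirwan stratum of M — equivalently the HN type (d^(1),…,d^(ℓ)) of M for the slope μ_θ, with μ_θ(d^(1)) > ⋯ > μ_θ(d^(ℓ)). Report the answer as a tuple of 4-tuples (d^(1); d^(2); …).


Barcode: M ≅ I[1,3], I[1,4], I[2,2]^2. HN layers by μ_θ (4 steps, strictly decreasing):
  μ^(1)=34; μ^(2)=16; μ^(3)=5/2; μ^(4)=-38

((0, 0, 0, 1); (0, 2, 0, 0); (0, 2, 2, 0); (2, 0, 0, 0))


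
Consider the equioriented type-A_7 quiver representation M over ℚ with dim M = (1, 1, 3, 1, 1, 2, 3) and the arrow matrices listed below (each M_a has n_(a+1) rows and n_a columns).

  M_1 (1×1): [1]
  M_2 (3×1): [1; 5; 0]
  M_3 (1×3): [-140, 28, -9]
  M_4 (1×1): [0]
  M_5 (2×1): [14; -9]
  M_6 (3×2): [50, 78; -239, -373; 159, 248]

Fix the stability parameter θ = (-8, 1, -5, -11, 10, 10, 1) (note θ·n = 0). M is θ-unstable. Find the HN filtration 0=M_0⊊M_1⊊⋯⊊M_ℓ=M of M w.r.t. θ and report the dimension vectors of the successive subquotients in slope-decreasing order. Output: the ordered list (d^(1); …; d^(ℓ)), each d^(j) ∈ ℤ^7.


Interval decomposition of M: I[1,3], I[3,3], I[3,4], I[5,7], I[6,7], I[7,7].
HN type (ℓ=6): μ^(1)=7; μ^(2)=11/2; μ^(3)=1; μ^(4)=-2; μ^(5)=-5; μ^(6)=-8

((0, 0, 0, 0, 1, 1, 1); (0, 0, 0, 0, 0, 1, 1); (0, 0, 0, 0, 0, 0, 1); (0, 1, 1, 0, 0, 0, 0); (0, 0, 1, 0, 0, 0, 0); (1, 0, 1, 1, 0, 0, 0))


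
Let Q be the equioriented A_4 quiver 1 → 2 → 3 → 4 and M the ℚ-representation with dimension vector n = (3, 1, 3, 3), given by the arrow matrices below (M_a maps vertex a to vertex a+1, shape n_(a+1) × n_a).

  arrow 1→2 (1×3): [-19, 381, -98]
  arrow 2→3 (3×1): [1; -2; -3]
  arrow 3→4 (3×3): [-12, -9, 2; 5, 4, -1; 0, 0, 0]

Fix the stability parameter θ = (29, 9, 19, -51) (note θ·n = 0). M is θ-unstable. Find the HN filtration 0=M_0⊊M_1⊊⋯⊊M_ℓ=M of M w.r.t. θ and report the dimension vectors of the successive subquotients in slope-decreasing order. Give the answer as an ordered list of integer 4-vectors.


Barcode: M ≅ I[1,1]^2, I[1,3], I[3,4]^2, I[4,4]. HN layers by μ_θ (4 steps, strictly decreasing):
  μ^(1)=29; μ^(2)=19; μ^(3)=-16; μ^(4)=-51

((2, 0, 0, 0); (1, 1, 1, 0); (0, 0, 2, 2); (0, 0, 0, 1))


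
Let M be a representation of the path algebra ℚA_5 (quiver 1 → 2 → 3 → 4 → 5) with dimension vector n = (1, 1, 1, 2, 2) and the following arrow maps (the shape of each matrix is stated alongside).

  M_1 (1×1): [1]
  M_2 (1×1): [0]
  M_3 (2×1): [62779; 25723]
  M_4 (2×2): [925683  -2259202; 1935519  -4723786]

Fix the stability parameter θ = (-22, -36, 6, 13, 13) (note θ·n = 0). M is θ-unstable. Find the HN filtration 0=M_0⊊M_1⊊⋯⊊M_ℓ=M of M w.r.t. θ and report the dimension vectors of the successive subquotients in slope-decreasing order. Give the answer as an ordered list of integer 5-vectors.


Barcode: M ≅ I[1,2], I[3,5], I[4,4], I[5,5]. HN layers by μ_θ (3 steps, strictly decreasing):
  μ^(1)=13; μ^(2)=6; μ^(3)=-29

((0, 0, 0, 2, 2); (0, 0, 1, 0, 0); (1, 1, 0, 0, 0))


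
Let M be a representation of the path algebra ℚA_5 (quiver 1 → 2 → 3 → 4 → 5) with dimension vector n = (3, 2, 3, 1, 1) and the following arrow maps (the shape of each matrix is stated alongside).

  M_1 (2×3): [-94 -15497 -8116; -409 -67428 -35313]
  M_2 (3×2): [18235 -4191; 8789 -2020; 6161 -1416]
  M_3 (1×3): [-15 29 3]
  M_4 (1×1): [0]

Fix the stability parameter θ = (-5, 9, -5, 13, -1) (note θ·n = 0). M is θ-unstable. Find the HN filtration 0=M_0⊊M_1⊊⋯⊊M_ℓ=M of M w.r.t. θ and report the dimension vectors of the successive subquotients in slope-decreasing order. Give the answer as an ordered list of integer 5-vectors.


Via rank(M_{q-1}∘⋯∘M_p): M ≅ I[1,1], I[1,3], I[1,4], I[3,3], I[5,5].
μ_θ-semistable layers: μ^(1)=13; μ^(2)=2; μ^(3)=-1; μ^(4)=-5

((0, 0, 0, 1, 0); (0, 2, 2, 0, 0); (0, 0, 0, 0, 1); (3, 0, 1, 0, 0))


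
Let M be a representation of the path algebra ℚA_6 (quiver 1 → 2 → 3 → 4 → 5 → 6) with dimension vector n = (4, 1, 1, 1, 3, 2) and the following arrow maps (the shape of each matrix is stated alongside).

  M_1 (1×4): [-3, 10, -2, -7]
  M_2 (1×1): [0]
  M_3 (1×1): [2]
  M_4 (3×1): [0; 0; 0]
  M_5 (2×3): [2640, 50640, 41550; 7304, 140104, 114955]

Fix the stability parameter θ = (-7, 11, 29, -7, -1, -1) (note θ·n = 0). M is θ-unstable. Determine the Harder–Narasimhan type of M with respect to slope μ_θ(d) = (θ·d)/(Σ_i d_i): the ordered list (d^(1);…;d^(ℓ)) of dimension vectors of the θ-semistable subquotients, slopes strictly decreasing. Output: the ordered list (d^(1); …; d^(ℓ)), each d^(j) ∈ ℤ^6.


Via rank(M_{q-1}∘⋯∘M_p): M ≅ I[1,1]^3, I[1,2], I[3,4], I[5,5]^2, I[5,6], I[6,6].
μ_θ-semistable layers: μ^(1)=11; μ^(2)=-1; μ^(3)=-7

((0, 1, 1, 1, 0, 0); (0, 0, 0, 0, 3, 2); (4, 0, 0, 0, 0, 0))


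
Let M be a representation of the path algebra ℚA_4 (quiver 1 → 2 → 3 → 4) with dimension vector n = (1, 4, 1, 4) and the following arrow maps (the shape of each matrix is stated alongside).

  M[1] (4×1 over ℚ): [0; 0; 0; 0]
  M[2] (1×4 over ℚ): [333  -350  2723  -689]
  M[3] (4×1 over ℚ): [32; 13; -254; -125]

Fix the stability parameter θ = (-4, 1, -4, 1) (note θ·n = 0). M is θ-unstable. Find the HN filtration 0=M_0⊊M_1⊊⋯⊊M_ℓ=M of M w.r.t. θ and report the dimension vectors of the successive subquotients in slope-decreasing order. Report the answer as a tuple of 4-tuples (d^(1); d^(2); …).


Via rank(M_{q-1}∘⋯∘M_p): M ≅ I[1,1], I[2,2]^3, I[2,4], I[4,4]^3.
μ_θ-semistable layers: μ^(1)=1; μ^(2)=-3/2; μ^(3)=-4

((0, 3, 0, 4); (0, 1, 1, 0); (1, 0, 0, 0))


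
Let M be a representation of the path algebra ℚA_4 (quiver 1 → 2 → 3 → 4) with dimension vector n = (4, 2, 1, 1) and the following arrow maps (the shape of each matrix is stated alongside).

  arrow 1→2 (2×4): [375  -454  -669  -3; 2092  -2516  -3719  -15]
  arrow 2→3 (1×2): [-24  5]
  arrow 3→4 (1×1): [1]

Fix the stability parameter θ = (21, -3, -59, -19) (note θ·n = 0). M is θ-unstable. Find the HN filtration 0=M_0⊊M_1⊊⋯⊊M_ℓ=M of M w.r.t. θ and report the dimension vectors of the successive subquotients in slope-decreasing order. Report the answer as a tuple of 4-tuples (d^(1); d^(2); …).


Interval decomposition of M: I[1,1]^2, I[1,2], I[1,4].
HN type (ℓ=3): μ^(1)=21; μ^(2)=9; μ^(3)=-15

((2, 0, 0, 0); (1, 1, 0, 0); (1, 1, 1, 1))


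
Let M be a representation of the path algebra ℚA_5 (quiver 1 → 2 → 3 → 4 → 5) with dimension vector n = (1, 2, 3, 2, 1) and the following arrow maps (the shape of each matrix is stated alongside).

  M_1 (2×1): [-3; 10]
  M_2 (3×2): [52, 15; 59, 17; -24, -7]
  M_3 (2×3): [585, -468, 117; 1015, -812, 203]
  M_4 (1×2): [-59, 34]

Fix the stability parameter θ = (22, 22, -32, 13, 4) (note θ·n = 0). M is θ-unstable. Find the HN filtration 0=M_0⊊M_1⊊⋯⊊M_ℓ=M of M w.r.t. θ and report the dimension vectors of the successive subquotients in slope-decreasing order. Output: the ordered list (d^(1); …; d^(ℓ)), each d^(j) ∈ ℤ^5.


Via rank(M_{q-1}∘⋯∘M_p): M ≅ I[1,3], I[2,3], I[3,5], I[4,4].
μ_θ-semistable layers: μ^(1)=13; μ^(2)=17/2; μ^(3)=4; μ^(4)=-5; μ^(5)=-32

((0, 0, 0, 1, 0); (0, 0, 0, 1, 1); (1, 1, 1, 0, 0); (0, 1, 1, 0, 0); (0, 0, 1, 0, 0))


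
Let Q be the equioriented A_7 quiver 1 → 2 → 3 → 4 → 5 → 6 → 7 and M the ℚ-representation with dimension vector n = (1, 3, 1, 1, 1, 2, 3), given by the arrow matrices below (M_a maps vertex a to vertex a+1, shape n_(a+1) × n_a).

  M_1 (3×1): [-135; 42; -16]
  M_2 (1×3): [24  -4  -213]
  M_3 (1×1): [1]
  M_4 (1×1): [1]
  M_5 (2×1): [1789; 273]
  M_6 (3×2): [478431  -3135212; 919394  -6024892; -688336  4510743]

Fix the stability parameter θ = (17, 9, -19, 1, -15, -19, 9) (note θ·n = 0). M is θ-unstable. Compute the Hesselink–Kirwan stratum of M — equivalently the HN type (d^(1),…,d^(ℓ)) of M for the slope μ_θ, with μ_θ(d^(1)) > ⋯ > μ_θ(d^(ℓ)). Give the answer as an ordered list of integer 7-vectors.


Barcode: M ≅ I[1,2], I[2,2], I[2,7], I[6,7], I[7,7]. HN layers by μ_θ (4 steps, strictly decreasing):
  μ^(1)=13; μ^(2)=9; μ^(3)=-43/5; μ^(4)=-19

((1, 1, 0, 0, 0, 0, 0); (0, 1, 0, 0, 0, 0, 3); (0, 1, 1, 1, 1, 1, 0); (0, 0, 0, 0, 0, 1, 0))


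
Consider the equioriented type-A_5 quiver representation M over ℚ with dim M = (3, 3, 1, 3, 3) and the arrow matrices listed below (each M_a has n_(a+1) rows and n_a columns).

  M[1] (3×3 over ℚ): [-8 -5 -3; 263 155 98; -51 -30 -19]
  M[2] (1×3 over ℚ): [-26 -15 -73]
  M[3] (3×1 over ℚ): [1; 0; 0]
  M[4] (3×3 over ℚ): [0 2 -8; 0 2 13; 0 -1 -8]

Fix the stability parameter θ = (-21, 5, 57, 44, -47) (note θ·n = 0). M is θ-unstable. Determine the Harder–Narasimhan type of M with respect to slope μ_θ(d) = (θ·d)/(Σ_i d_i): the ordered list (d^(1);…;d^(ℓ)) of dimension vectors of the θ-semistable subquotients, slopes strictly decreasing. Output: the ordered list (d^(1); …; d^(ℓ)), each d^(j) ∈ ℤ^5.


Interval decomposition of M: I[1,1], I[1,2], I[1,4], I[2,2], I[4,5]^2, I[5,5].
HN type (ℓ=5): μ^(1)=101/2; μ^(2)=5; μ^(3)=-3/2; μ^(4)=-21; μ^(5)=-47

((0, 0, 1, 1, 0); (0, 3, 0, 0, 0); (0, 0, 0, 2, 2); (3, 0, 0, 0, 0); (0, 0, 0, 0, 1))


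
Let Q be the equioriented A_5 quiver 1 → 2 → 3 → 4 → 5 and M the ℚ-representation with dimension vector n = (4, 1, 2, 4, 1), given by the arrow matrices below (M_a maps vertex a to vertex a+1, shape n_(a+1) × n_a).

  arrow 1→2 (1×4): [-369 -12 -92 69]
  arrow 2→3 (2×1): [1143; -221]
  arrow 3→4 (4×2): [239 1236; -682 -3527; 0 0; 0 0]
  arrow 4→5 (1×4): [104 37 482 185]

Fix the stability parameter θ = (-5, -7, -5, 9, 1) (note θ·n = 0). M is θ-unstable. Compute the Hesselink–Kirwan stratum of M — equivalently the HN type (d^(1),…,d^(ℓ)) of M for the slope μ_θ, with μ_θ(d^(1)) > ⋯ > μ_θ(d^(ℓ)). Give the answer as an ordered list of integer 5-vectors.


Barcode: M ≅ I[1,1]^3, I[1,5], I[3,4], I[4,4]^2. HN layers by μ_θ (4 steps, strictly decreasing):
  μ^(1)=9; μ^(2)=5; μ^(3)=-5; μ^(4)=-6

((0, 0, 0, 3, 0); (0, 0, 0, 1, 1); (3, 0, 2, 0, 0); (1, 1, 0, 0, 0))


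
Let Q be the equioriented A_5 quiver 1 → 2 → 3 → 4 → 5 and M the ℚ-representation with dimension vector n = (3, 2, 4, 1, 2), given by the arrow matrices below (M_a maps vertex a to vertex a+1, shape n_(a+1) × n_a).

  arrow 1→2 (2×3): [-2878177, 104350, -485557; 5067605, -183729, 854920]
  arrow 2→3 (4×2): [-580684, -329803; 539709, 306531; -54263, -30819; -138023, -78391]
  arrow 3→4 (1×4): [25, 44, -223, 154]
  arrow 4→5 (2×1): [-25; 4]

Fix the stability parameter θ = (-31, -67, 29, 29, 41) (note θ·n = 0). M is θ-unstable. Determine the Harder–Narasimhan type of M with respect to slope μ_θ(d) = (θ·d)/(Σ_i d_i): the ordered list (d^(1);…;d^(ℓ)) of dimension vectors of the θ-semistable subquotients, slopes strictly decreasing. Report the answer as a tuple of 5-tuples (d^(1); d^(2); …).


Via rank(M_{q-1}∘⋯∘M_p): M ≅ I[1,1], I[1,3], I[1,5], I[3,3]^2, I[5,5].
μ_θ-semistable layers: μ^(1)=41; μ^(2)=29; μ^(3)=-31; μ^(4)=-49

((0, 0, 0, 0, 2); (0, 0, 4, 1, 0); (1, 0, 0, 0, 0); (2, 2, 0, 0, 0))


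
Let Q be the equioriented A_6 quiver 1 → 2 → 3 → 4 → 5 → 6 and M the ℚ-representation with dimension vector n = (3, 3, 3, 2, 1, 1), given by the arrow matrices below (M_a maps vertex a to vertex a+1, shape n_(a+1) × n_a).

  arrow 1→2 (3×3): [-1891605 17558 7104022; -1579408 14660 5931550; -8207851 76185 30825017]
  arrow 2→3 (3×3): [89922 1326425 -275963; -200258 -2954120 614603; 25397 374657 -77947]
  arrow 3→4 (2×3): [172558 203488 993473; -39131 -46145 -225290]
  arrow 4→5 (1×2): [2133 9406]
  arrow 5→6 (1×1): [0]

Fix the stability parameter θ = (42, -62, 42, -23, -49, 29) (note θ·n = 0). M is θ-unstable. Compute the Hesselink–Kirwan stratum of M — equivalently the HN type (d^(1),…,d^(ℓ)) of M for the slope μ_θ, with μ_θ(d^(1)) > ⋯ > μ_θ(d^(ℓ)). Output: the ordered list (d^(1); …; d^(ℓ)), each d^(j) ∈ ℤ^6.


Interval decomposition of M: I[1,3], I[1,4], I[1,5], I[6,6].
HN type (ℓ=4): μ^(1)=42; μ^(2)=29; μ^(3)=19/2; μ^(4)=-10

((0, 0, 1, 0, 0, 0); (0, 0, 0, 0, 0, 1); (0, 0, 1, 1, 0, 0); (3, 3, 1, 1, 1, 0))


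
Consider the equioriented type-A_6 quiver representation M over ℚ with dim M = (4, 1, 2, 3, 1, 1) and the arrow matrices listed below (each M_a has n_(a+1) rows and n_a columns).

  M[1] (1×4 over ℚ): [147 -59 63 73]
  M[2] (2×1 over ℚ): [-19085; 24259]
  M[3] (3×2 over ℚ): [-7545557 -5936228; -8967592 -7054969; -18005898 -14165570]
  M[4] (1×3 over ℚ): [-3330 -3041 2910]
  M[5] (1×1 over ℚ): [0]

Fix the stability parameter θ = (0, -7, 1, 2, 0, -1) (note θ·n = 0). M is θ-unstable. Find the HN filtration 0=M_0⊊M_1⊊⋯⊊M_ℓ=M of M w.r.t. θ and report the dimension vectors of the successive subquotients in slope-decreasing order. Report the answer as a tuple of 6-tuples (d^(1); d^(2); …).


Via rank(M_{q-1}∘⋯∘M_p): M ≅ I[1,1]^3, I[1,5], I[3,4], I[4,4], I[6,6].
μ_θ-semistable layers: μ^(1)=2; μ^(2)=1; μ^(3)=0; μ^(4)=-1; μ^(5)=-7/2

((0, 0, 0, 2, 0, 0); (0, 0, 2, 1, 1, 0); (3, 0, 0, 0, 0, 0); (0, 0, 0, 0, 0, 1); (1, 1, 0, 0, 0, 0))


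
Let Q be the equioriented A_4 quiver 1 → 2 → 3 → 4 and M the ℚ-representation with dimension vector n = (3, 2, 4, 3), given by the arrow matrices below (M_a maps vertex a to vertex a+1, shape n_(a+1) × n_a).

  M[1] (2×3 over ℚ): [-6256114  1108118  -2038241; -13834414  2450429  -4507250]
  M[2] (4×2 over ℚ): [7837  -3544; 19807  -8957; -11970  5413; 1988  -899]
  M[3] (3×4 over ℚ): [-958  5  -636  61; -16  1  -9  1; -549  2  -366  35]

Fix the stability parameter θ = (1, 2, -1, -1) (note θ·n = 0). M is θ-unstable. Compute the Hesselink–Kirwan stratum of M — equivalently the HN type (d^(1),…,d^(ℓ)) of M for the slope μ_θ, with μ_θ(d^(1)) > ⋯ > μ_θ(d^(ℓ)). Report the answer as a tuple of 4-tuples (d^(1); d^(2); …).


Interval decomposition of M: I[1,1], I[1,4]^2, I[3,3], I[3,4].
HN type (ℓ=3): μ^(1)=1; μ^(2)=1/4; μ^(3)=-1

((1, 0, 0, 0); (2, 2, 2, 2); (0, 0, 2, 1))


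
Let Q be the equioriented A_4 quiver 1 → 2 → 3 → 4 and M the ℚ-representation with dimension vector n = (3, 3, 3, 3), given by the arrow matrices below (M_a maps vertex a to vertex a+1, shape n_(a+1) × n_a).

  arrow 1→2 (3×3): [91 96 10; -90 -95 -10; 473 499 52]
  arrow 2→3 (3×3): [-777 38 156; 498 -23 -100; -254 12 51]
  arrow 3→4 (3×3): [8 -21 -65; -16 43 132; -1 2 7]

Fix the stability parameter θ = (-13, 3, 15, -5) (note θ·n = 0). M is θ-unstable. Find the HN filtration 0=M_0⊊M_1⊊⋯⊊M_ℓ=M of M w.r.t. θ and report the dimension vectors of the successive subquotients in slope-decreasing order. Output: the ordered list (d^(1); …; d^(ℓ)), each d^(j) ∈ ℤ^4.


Barcode: M ≅ I[1,1], I[1,4]^2, I[2,4]. HN layers by μ_θ (3 steps, strictly decreasing):
  μ^(1)=5; μ^(2)=3; μ^(3)=-13

((0, 0, 3, 3); (0, 3, 0, 0); (3, 0, 0, 0))


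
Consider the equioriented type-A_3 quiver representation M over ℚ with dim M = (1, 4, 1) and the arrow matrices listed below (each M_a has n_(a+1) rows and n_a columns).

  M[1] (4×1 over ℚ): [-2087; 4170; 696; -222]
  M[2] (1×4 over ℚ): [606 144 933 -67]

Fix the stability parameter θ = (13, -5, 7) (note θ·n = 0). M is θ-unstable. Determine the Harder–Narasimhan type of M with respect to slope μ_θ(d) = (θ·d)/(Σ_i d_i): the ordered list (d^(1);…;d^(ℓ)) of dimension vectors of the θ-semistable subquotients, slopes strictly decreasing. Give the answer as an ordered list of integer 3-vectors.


Via rank(M_{q-1}∘⋯∘M_p): M ≅ I[1,2], I[2,2]^2, I[2,3].
μ_θ-semistable layers: μ^(1)=7; μ^(2)=4; μ^(3)=-5

((0, 0, 1); (1, 1, 0); (0, 3, 0))


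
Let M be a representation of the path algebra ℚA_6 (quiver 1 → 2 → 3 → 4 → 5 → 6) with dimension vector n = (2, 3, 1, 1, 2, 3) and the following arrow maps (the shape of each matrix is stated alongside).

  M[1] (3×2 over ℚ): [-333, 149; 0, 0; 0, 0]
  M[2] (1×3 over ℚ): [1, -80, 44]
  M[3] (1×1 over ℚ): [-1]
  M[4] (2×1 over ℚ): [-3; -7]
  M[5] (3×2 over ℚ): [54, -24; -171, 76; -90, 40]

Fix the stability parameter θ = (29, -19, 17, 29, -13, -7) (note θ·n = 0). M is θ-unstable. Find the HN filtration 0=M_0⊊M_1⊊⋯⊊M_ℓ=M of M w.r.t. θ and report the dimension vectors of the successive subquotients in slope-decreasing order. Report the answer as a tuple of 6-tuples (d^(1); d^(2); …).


Interval decomposition of M: I[1,1], I[1,6], I[2,2]^2, I[5,5], I[6,6]^2.
HN type (ℓ=6): μ^(1)=29; μ^(2)=13/2; μ^(3)=5; μ^(4)=-7; μ^(5)=-13; μ^(6)=-19

((1, 0, 0, 0, 0, 0); (0, 0, 1, 1, 1, 1); (1, 1, 0, 0, 0, 0); (0, 0, 0, 0, 0, 2); (0, 0, 0, 0, 1, 0); (0, 2, 0, 0, 0, 0))


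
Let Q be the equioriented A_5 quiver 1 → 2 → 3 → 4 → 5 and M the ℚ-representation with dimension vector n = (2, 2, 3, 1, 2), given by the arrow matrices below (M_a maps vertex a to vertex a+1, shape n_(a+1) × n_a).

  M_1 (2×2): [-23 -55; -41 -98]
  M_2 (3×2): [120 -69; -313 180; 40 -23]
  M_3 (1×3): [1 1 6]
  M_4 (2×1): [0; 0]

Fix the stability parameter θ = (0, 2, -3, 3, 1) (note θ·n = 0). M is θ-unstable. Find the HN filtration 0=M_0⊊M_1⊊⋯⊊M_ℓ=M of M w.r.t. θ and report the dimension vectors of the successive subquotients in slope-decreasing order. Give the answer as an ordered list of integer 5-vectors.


Interval decomposition of M: I[1,3], I[1,4], I[3,3], I[5,5]^2.
HN type (ℓ=4): μ^(1)=3; μ^(2)=1; μ^(3)=-1/3; μ^(4)=-3

((0, 0, 0, 1, 0); (0, 0, 0, 0, 2); (2, 2, 2, 0, 0); (0, 0, 1, 0, 0))
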